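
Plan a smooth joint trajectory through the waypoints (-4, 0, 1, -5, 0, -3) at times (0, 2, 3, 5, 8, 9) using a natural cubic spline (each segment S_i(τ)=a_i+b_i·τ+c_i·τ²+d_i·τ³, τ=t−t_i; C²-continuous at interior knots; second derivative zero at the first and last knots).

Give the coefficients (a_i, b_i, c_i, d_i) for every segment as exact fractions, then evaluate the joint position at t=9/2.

Δ: Δ0=2, Δ1=1, Δ2=-3, Δ3=5/3, Δ4=-3
row 1: diag=6, rhs=-6; c'=1/6, d'=-1
row 2: denom=6−1·1/6=35/6; d'=(-24−1·-1)/(35/6)=-138/35
row 3: denom=10−2·12/35=326/35; d'=(28−2·-138/35)/(326/35)=628/163
row 4: denom=8−3·105/326=2293/326; d'=(-28−3·628/163)/(2293/326)=-12896/2293
back: M4=-12896/2293
back: M3=628/163−105/326·-12896/2293=12988/2293
back: M2=-138/35−12/35·12988/2293=-13494/2293
back: M1=-1−1/6·-13494/2293=-44/2293
M: M0=0, M1=-44/2293, M2=-13494/2293, M3=12988/2293, M4=-12896/2293, M5=0
seg 0: a=-4, c=M0/2=0, d=(M1−M0)/(6·2)=-11/6879, b=Δ0−h0·(2M0+M1)/6=13802/6879
seg 1: a=0, c=M1/2=-22/2293, d=(M2−M1)/(6·1)=-6725/6879, b=Δ1−h1·(2M1+M2)/6=13670/6879
seg 2: a=1, c=M2/2=-6747/2293, d=(M3−M2)/(6·2)=13241/13758, b=Δ2−h2·(2M2+M3)/6=-6637/6879
seg 3: a=-5, c=M3/2=6494/2293, d=(M4−M3)/(6·3)=-1438/2293, b=Δ3−h3·(2M3+M4)/6=-8155/6879
seg 4: a=0, c=M4/2=-6448/2293, d=(M5−M4)/(6·1)=6448/6879, b=Δ4−h4·(2M4+M5)/6=-7741/6879
t_q=9/2 → seg 2, τ=3/2; S=1+-6637/6879·τ+-6747/2293·τ²+13241/13758·τ³=-140131/36688

  seg 0: a=-4 b=13802/6879 c=0 d=-11/6879
  seg 1: a=0 b=13670/6879 c=-22/2293 d=-6725/6879
  seg 2: a=1 b=-6637/6879 c=-6747/2293 d=13241/13758
  seg 3: a=-5 b=-8155/6879 c=6494/2293 d=-1438/2293
  seg 4: a=0 b=-7741/6879 c=-6448/2293 d=6448/6879
S(9/2) = -140131/36688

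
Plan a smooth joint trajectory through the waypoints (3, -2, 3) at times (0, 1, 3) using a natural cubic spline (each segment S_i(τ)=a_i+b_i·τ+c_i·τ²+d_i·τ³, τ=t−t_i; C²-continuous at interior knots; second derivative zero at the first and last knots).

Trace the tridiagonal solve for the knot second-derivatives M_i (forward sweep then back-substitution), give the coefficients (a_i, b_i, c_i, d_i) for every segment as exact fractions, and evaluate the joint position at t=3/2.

Δ: Δ0=-5, Δ1=5/2
row 1: diag=6, rhs=45; c'=1/3, d'=15/2
back: M1=15/2
M: M0=0, M1=15/2, M2=0
seg 0: a=3, c=M0/2=0, d=(M1−M0)/(6·1)=5/4, b=Δ0−h0·(2M0+M1)/6=-25/4
seg 1: a=-2, c=M1/2=15/4, d=(M2−M1)/(6·2)=-5/8, b=Δ1−h1·(2M1+M2)/6=-5/2
t_q=3/2 → seg 1, τ=1/2; S=-2+-5/2·τ+15/4·τ²+-5/8·τ³=-153/64

  seg 0: a=3 b=-25/4 c=0 d=5/4
  seg 1: a=-2 b=-5/2 c=15/4 d=-5/8
S(3/2) = -153/64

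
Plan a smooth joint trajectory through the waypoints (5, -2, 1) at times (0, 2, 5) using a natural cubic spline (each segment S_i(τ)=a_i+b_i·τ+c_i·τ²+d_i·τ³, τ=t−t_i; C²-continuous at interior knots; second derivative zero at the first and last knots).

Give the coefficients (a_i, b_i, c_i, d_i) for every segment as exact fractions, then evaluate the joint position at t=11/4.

Δ: Δ0=-7/2, Δ1=1
row 1: diag=10, rhs=27; c'=3/10, d'=27/10
back: M1=27/10
M: M0=0, M1=27/10, M2=0
seg 0: a=5, c=M0/2=0, d=(M1−M0)/(6·2)=9/40, b=Δ0−h0·(2M0+M1)/6=-22/5
seg 1: a=-2, c=M1/2=27/20, d=(M2−M1)/(6·3)=-3/20, b=Δ1−h1·(2M1+M2)/6=-17/10
t_q=11/4 → seg 1, τ=3/4; S=-2+-17/10·τ+27/20·τ²+-3/20·τ³=-3301/1280

  seg 0: a=5 b=-22/5 c=0 d=9/40
  seg 1: a=-2 b=-17/10 c=27/20 d=-3/20
S(11/4) = -3301/1280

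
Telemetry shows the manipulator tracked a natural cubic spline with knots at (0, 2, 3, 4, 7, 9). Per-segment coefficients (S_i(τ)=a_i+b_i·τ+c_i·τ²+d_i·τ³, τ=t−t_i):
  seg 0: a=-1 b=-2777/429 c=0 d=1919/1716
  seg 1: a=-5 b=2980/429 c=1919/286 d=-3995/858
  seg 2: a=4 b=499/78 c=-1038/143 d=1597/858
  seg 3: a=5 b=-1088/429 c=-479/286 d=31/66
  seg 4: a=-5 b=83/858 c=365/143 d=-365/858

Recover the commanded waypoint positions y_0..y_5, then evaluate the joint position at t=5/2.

y_0 = S_0(0) = a_0 = -1
y_1 = S_1(0) = a_1 = -5
y_2 = S_2(0) = a_2 = 4
y_3 = S_3(0) = a_3 = 5
y_4 = S_4(0) = a_4 = -5
y_5 = S_4(2) = 2
t_q=5/2 is in segment 1 (τ=1/2); S_1(τ)=-987/2288

y_0=-1 y_1=-5 y_2=4 y_3=5 y_4=-5 y_5=2
S(5/2) = -987/2288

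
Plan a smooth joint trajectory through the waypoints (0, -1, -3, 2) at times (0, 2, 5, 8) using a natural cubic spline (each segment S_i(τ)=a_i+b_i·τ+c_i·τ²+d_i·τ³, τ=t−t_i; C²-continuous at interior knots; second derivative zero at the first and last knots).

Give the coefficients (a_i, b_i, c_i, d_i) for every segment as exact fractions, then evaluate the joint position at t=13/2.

  seg 0: a=0 b=-25/74 c=0 d=-3/74
  seg 1: a=-1 b=-61/74 c=-9/37 d=197/1998
  seg 2: a=-3 b=14/37 c=143/222 d=-143/1998
S(13/2) = -725/592

Δ: Δ0=-1/2, Δ1=-2/3, Δ2=5/3
row 1: diag=10, rhs=-1; c'=3/10, d'=-1/10
row 2: denom=12−3·3/10=111/10; d'=(14−3·-1/10)/(111/10)=143/111
back: M2=143/111
back: M1=-1/10−3/10·143/111=-18/37
M: M0=0, M1=-18/37, M2=143/111, M3=0
seg 0: a=0, c=M0/2=0, d=(M1−M0)/(6·2)=-3/74, b=Δ0−h0·(2M0+M1)/6=-25/74
seg 1: a=-1, c=M1/2=-9/37, d=(M2−M1)/(6·3)=197/1998, b=Δ1−h1·(2M1+M2)/6=-61/74
seg 2: a=-3, c=M2/2=143/222, d=(M3−M2)/(6·3)=-143/1998, b=Δ2−h2·(2M2+M3)/6=14/37
t_q=13/2 → seg 2, τ=3/2; S=-3+14/37·τ+143/222·τ²+-143/1998·τ³=-725/592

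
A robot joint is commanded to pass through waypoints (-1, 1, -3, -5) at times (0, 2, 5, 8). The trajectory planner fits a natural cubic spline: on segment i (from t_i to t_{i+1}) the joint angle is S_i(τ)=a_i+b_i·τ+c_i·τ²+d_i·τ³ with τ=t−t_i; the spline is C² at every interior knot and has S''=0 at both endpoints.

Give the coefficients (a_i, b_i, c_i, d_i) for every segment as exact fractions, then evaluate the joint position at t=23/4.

Δ: Δ0=1, Δ1=-4/3, Δ2=-2/3
row 1: diag=10, rhs=-14; c'=3/10, d'=-7/5
row 2: denom=12−3·3/10=111/10; d'=(4−3·-7/5)/(111/10)=82/111
back: M2=82/111
back: M1=-7/5−3/10·82/111=-60/37
M: M0=0, M1=-60/37, M2=82/111, M3=0
seg 0: a=-1, c=M0/2=0, d=(M1−M0)/(6·2)=-5/37, b=Δ0−h0·(2M0+M1)/6=57/37
seg 1: a=1, c=M1/2=-30/37, d=(M2−M1)/(6·3)=131/999, b=Δ1−h1·(2M1+M2)/6=-3/37
seg 2: a=-3, c=M2/2=41/111, d=(M3−M2)/(6·3)=-41/999, b=Δ2−h2·(2M2+M3)/6=-52/37
t_q=23/4 → seg 2, τ=3/4; S=-3+-52/37·τ+41/111·τ²+-41/999·τ³=-9149/2368

  seg 0: a=-1 b=57/37 c=0 d=-5/37
  seg 1: a=1 b=-3/37 c=-30/37 d=131/999
  seg 2: a=-3 b=-52/37 c=41/111 d=-41/999
S(23/4) = -9149/2368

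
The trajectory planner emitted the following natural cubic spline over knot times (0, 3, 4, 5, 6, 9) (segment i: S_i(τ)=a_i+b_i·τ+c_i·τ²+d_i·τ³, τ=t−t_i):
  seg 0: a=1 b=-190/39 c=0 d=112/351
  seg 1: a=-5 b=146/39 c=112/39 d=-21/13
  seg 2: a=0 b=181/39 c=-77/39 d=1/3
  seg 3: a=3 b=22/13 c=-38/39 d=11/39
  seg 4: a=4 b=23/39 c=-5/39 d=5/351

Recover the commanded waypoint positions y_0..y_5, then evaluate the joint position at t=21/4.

y_0=1 y_1=-5 y_2=0 y_3=3 y_4=4 y_5=5
S(21/4) = 2801/832

y_0 = S_0(0) = a_0 = 1
y_1 = S_1(0) = a_1 = -5
y_2 = S_2(0) = a_2 = 0
y_3 = S_3(0) = a_3 = 3
y_4 = S_4(0) = a_4 = 4
y_5 = S_4(3) = 5
t_q=21/4 is in segment 3 (τ=1/4); S_3(τ)=2801/832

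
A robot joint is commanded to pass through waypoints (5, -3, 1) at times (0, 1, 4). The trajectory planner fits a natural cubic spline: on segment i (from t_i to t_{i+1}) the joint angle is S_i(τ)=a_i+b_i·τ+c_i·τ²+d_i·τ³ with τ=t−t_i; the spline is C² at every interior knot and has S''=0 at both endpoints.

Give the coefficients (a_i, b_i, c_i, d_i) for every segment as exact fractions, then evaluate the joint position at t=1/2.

Δ: Δ0=-8, Δ1=4/3
row 1: diag=8, rhs=56; c'=3/8, d'=7
back: M1=7
M: M0=0, M1=7, M2=0
seg 0: a=5, c=M0/2=0, d=(M1−M0)/(6·1)=7/6, b=Δ0−h0·(2M0+M1)/6=-55/6
seg 1: a=-3, c=M1/2=7/2, d=(M2−M1)/(6·3)=-7/18, b=Δ1−h1·(2M1+M2)/6=-17/3
t_q=1/2 → seg 0, τ=1/2; S=5+-55/6·τ+0·τ²+7/6·τ³=9/16

  seg 0: a=5 b=-55/6 c=0 d=7/6
  seg 1: a=-3 b=-17/3 c=7/2 d=-7/18
S(1/2) = 9/16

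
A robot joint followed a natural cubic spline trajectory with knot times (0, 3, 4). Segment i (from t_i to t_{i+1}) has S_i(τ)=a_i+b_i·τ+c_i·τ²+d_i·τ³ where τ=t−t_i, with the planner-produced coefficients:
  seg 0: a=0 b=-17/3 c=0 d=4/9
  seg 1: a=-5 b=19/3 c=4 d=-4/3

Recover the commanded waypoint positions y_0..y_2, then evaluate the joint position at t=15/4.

y_0 = S_0(0) = a_0 = 0
y_1 = S_1(0) = a_1 = -5
y_2 = S_1(1) = 4
t_q=15/4 is in segment 1 (τ=3/4); S_1(τ)=23/16

y_0=0 y_1=-5 y_2=4
S(15/4) = 23/16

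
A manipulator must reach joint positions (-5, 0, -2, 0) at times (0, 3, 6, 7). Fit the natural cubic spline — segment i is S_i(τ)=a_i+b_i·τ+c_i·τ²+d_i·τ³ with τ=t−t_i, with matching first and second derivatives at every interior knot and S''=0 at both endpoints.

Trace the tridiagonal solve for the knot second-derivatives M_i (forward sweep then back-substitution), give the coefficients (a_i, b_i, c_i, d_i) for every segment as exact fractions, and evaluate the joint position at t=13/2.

Δ: Δ0=5/3, Δ1=-2/3, Δ2=2
row 1: diag=12, rhs=-14; c'=1/4, d'=-7/6
row 2: denom=8−3·1/4=29/4; d'=(16−3·-7/6)/(29/4)=78/29
back: M2=78/29
back: M1=-7/6−1/4·78/29=-160/87
M: M0=0, M1=-160/87, M2=78/29, M3=0
seg 0: a=-5, c=M0/2=0, d=(M1−M0)/(6·3)=-80/783, b=Δ0−h0·(2M0+M1)/6=75/29
seg 1: a=0, c=M1/2=-80/87, d=(M2−M1)/(6·3)=197/783, b=Δ1−h1·(2M1+M2)/6=-5/29
seg 2: a=-2, c=M2/2=39/29, d=(M3−M2)/(6·1)=-13/29, b=Δ2−h2·(2M2+M3)/6=32/29
t_q=13/2 → seg 2, τ=1/2; S=-2+32/29·τ+39/29·τ²+-13/29·τ³=-271/232

  seg 0: a=-5 b=75/29 c=0 d=-80/783
  seg 1: a=0 b=-5/29 c=-80/87 d=197/783
  seg 2: a=-2 b=32/29 c=39/29 d=-13/29
S(13/2) = -271/232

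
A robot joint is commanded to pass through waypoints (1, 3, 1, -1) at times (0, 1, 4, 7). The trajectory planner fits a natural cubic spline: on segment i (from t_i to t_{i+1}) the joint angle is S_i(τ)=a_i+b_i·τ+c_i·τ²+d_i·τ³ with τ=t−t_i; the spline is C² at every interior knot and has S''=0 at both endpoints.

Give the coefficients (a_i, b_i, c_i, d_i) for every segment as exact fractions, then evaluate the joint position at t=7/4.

  seg 0: a=1 b=206/87 c=0 d=-32/87
  seg 1: a=3 b=110/87 c=-32/29 d=40/261
  seg 2: a=1 b=-106/87 c=8/29 d=-8/261
S(7/4) = 787/232

Δ: Δ0=2, Δ1=-2/3, Δ2=-2/3
row 1: diag=8, rhs=-16; c'=3/8, d'=-2
row 2: denom=12−3·3/8=87/8; d'=(0−3·-2)/(87/8)=16/29
back: M2=16/29
back: M1=-2−3/8·16/29=-64/29
M: M0=0, M1=-64/29, M2=16/29, M3=0
seg 0: a=1, c=M0/2=0, d=(M1−M0)/(6·1)=-32/87, b=Δ0−h0·(2M0+M1)/6=206/87
seg 1: a=3, c=M1/2=-32/29, d=(M2−M1)/(6·3)=40/261, b=Δ1−h1·(2M1+M2)/6=110/87
seg 2: a=1, c=M2/2=8/29, d=(M3−M2)/(6·3)=-8/261, b=Δ2−h2·(2M2+M3)/6=-106/87
t_q=7/4 → seg 1, τ=3/4; S=3+110/87·τ+-32/29·τ²+40/261·τ³=787/232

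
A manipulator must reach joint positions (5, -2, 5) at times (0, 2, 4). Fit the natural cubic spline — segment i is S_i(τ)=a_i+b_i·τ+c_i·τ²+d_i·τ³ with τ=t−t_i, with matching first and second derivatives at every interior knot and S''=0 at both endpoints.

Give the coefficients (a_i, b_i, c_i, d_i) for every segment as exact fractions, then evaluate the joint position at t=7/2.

  seg 0: a=5 b=-21/4 c=0 d=7/16
  seg 1: a=-2 b=0 c=21/8 d=-7/16
S(7/2) = 311/128

Δ: Δ0=-7/2, Δ1=7/2
row 1: diag=8, rhs=42; c'=1/4, d'=21/4
back: M1=21/4
M: M0=0, M1=21/4, M2=0
seg 0: a=5, c=M0/2=0, d=(M1−M0)/(6·2)=7/16, b=Δ0−h0·(2M0+M1)/6=-21/4
seg 1: a=-2, c=M1/2=21/8, d=(M2−M1)/(6·2)=-7/16, b=Δ1−h1·(2M1+M2)/6=0
t_q=7/2 → seg 1, τ=3/2; S=-2+0·τ+21/8·τ²+-7/16·τ³=311/128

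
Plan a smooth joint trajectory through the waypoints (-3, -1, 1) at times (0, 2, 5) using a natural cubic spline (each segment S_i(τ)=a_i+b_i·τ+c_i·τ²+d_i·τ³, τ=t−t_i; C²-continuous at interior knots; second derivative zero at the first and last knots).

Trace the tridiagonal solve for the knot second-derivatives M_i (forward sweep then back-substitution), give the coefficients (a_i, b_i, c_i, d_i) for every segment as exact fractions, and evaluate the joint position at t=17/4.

  seg 0: a=-3 b=16/15 c=0 d=-1/60
  seg 1: a=-1 b=13/15 c=-1/10 d=1/90
S(17/4) = 73/128

Δ: Δ0=1, Δ1=2/3
row 1: diag=10, rhs=-2; c'=3/10, d'=-1/5
back: M1=-1/5
M: M0=0, M1=-1/5, M2=0
seg 0: a=-3, c=M0/2=0, d=(M1−M0)/(6·2)=-1/60, b=Δ0−h0·(2M0+M1)/6=16/15
seg 1: a=-1, c=M1/2=-1/10, d=(M2−M1)/(6·3)=1/90, b=Δ1−h1·(2M1+M2)/6=13/15
t_q=17/4 → seg 1, τ=9/4; S=-1+13/15·τ+-1/10·τ²+1/90·τ³=73/128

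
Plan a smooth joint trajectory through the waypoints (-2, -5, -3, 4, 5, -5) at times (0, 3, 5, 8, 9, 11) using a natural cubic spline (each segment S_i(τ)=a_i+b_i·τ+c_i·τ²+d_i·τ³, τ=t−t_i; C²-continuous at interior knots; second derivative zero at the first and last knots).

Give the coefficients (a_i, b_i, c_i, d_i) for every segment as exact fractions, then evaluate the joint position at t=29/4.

  seg 0: a=-2 b=-1514/993 c=0 d=521/8937
  seg 1: a=-5 b=49/993 c=521/993 d=-49/1986
  seg 2: a=-3 b=613/331 c=374/993 d=-644/8937
  seg 3: a=4 b=717/331 c=-90/331 d=-296/331
  seg 4: a=5 b=-351/331 c=-978/331 d=163/331
S(29/4) = 11931/5296

Δ: Δ0=-1, Δ1=1, Δ2=7/3, Δ3=1, Δ4=-5
row 1: diag=10, rhs=12; c'=1/5, d'=6/5
row 2: denom=10−2·1/5=48/5; d'=(8−2·6/5)/(48/5)=7/12
row 3: denom=8−3·5/16=113/16; d'=(-8−3·7/12)/(113/16)=-156/113
row 4: denom=6−1·16/113=662/113; d'=(-36−1·-156/113)/(662/113)=-1956/331
back: M4=-1956/331
back: M3=-156/113−16/113·-1956/331=-180/331
back: M2=7/12−5/16·-180/331=748/993
back: M1=6/5−1/5·748/993=1042/993
M: M0=0, M1=1042/993, M2=748/993, M3=-180/331, M4=-1956/331, M5=0
seg 0: a=-2, c=M0/2=0, d=(M1−M0)/(6·3)=521/8937, b=Δ0−h0·(2M0+M1)/6=-1514/993
seg 1: a=-5, c=M1/2=521/993, d=(M2−M1)/(6·2)=-49/1986, b=Δ1−h1·(2M1+M2)/6=49/993
seg 2: a=-3, c=M2/2=374/993, d=(M3−M2)/(6·3)=-644/8937, b=Δ2−h2·(2M2+M3)/6=613/331
seg 3: a=4, c=M3/2=-90/331, d=(M4−M3)/(6·1)=-296/331, b=Δ3−h3·(2M3+M4)/6=717/331
seg 4: a=5, c=M4/2=-978/331, d=(M5−M4)/(6·2)=163/331, b=Δ4−h4·(2M4+M5)/6=-351/331
t_q=29/4 → seg 2, τ=9/4; S=-3+613/331·τ+374/993·τ²+-644/8937·τ³=11931/5296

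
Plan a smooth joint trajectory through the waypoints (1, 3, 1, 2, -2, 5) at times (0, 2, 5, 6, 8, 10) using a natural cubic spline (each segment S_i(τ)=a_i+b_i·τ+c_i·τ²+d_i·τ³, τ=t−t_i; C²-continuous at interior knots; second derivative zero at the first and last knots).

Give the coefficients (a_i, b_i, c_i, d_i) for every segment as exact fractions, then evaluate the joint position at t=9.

  seg 0: a=1 b=7261/4566 c=0 d=-2695/18264
  seg 1: a=3 b=-412/2283 c=-2695/3044 d=6605/27396
  seg 2: a=1 b=9287/9132 c=1955/1522 d=-11885/9132
  seg 3: a=2 b=-727/2283 c=-7975/3044 d=16247/18264
  seg 4: a=-2 b=-563/4566 c=2068/761 d=-1034/2283
S(9) = 215/1522

Δ: Δ0=1, Δ1=-2/3, Δ2=1, Δ3=-2, Δ4=7/2
row 1: diag=10, rhs=-10; c'=3/10, d'=-1
row 2: denom=8−3·3/10=71/10; d'=(10−3·-1)/(71/10)=130/71
row 3: denom=6−1·10/71=416/71; d'=(-18−1·130/71)/(416/71)=-44/13
row 4: denom=8−2·71/208=761/104; d'=(33−2·-44/13)/(761/104)=4136/761
back: M4=4136/761
back: M3=-44/13−71/208·4136/761=-7975/1522
back: M2=130/71−10/71·-7975/1522=1955/761
back: M1=-1−3/10·1955/761=-2695/1522
M: M0=0, M1=-2695/1522, M2=1955/761, M3=-7975/1522, M4=4136/761, M5=0
seg 0: a=1, c=M0/2=0, d=(M1−M0)/(6·2)=-2695/18264, b=Δ0−h0·(2M0+M1)/6=7261/4566
seg 1: a=3, c=M1/2=-2695/3044, d=(M2−M1)/(6·3)=6605/27396, b=Δ1−h1·(2M1+M2)/6=-412/2283
seg 2: a=1, c=M2/2=1955/1522, d=(M3−M2)/(6·1)=-11885/9132, b=Δ2−h2·(2M2+M3)/6=9287/9132
seg 3: a=2, c=M3/2=-7975/3044, d=(M4−M3)/(6·2)=16247/18264, b=Δ3−h3·(2M3+M4)/6=-727/2283
seg 4: a=-2, c=M4/2=2068/761, d=(M5−M4)/(6·2)=-1034/2283, b=Δ4−h4·(2M4+M5)/6=-563/4566
t_q=9 → seg 4, τ=1; S=-2+-563/4566·τ+2068/761·τ²+-1034/2283·τ³=215/1522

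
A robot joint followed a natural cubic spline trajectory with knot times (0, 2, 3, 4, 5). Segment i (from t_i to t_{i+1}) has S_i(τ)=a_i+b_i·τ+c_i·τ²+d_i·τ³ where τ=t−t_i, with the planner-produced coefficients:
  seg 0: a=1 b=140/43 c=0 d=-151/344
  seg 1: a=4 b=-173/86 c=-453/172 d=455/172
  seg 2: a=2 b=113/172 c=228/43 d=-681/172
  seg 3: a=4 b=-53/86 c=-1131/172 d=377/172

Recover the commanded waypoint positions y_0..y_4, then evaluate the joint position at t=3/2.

y_0=1 y_1=4 y_2=2 y_3=4 y_4=-1
S(3/2) = 12115/2752

y_0 = S_0(0) = a_0 = 1
y_1 = S_1(0) = a_1 = 4
y_2 = S_2(0) = a_2 = 2
y_3 = S_3(0) = a_3 = 4
y_4 = S_3(1) = -1
t_q=3/2 is in segment 0 (τ=3/2); S_0(τ)=12115/2752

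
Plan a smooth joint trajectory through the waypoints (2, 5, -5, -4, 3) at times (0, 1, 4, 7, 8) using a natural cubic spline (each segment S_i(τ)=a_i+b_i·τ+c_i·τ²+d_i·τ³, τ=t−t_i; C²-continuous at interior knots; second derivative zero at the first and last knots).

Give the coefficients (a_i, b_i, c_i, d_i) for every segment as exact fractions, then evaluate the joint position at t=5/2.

Δ: Δ0=3, Δ1=-10/3, Δ2=1/3, Δ3=7
row 1: diag=8, rhs=-38; c'=3/8, d'=-19/4
row 2: denom=12−3·3/8=87/8; d'=(22−3·-19/4)/(87/8)=10/3
row 3: denom=8−3·8/29=208/29; d'=(40−3·10/3)/(208/29)=435/104
back: M3=435/104
back: M2=10/3−8/29·435/104=85/39
back: M1=-19/4−3/8·85/39=-579/104
M: M0=0, M1=-579/104, M2=85/39, M3=435/104, M4=0
seg 0: a=2, c=M0/2=0, d=(M1−M0)/(6·1)=-193/208, b=Δ0−h0·(2M0+M1)/6=817/208
seg 1: a=5, c=M1/2=-579/208, d=(M2−M1)/(6·3)=2417/5616, b=Δ1−h1·(2M1+M2)/6=119/104
seg 2: a=-5, c=M2/2=85/78, d=(M3−M2)/(6·3)=625/5616, b=Δ2−h2·(2M2+M3)/6=-63/16
seg 3: a=-4, c=M3/2=435/208, d=(M4−M3)/(6·1)=-145/208, b=Δ3−h3·(2M3+M4)/6=583/104
t_q=5/2 → seg 1, τ=3/2; S=5+119/104·τ+-579/208·τ²+2417/5616·τ³=3171/1664

  seg 0: a=2 b=817/208 c=0 d=-193/208
  seg 1: a=5 b=119/104 c=-579/208 d=2417/5616
  seg 2: a=-5 b=-63/16 c=85/78 d=625/5616
  seg 3: a=-4 b=583/104 c=435/208 d=-145/208
S(5/2) = 3171/1664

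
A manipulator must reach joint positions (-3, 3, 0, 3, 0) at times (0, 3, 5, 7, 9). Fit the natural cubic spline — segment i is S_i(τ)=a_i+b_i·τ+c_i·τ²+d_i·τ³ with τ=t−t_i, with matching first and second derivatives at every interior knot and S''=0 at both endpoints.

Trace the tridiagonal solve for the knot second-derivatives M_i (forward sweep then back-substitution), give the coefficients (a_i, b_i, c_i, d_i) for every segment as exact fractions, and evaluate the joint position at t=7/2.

  seg 0: a=-3 b=973/284 c=0 d=-45/284
  seg 1: a=3 b=-121/142 c=-405/284 d=313/568
  seg 2: a=0 b=4/71 c=267/142 d=-329/568
  seg 3: a=3 b=89/142 c=-453/284 d=151/568
S(7/2) = 10389/4544

Δ: Δ0=2, Δ1=-3/2, Δ2=3/2, Δ3=-3/2
row 1: diag=10, rhs=-21; c'=1/5, d'=-21/10
row 2: denom=8−2·1/5=38/5; d'=(18−2·-21/10)/(38/5)=111/38
row 3: denom=8−2·5/19=142/19; d'=(-18−2·111/38)/(142/19)=-453/142
back: M3=-453/142
back: M2=111/38−5/19·-453/142=267/71
back: M1=-21/10−1/5·267/71=-405/142
M: M0=0, M1=-405/142, M2=267/71, M3=-453/142, M4=0
seg 0: a=-3, c=M0/2=0, d=(M1−M0)/(6·3)=-45/284, b=Δ0−h0·(2M0+M1)/6=973/284
seg 1: a=3, c=M1/2=-405/284, d=(M2−M1)/(6·2)=313/568, b=Δ1−h1·(2M1+M2)/6=-121/142
seg 2: a=0, c=M2/2=267/142, d=(M3−M2)/(6·2)=-329/568, b=Δ2−h2·(2M2+M3)/6=4/71
seg 3: a=3, c=M3/2=-453/284, d=(M4−M3)/(6·2)=151/568, b=Δ3−h3·(2M3+M4)/6=89/142
t_q=7/2 → seg 1, τ=1/2; S=3+-121/142·τ+-405/284·τ²+313/568·τ³=10389/4544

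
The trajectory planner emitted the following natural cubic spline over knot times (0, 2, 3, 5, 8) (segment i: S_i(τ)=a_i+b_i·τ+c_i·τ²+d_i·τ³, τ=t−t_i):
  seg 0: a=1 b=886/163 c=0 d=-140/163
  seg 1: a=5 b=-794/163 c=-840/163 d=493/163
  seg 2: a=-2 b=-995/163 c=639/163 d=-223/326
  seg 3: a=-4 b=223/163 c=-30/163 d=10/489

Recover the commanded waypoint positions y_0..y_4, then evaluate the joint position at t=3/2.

y_0=1 y_1=5 y_2=-2 y_3=-4 y_4=-1
S(3/2) = 2039/326

y_0 = S_0(0) = a_0 = 1
y_1 = S_1(0) = a_1 = 5
y_2 = S_2(0) = a_2 = -2
y_3 = S_3(0) = a_3 = -4
y_4 = S_3(3) = -1
t_q=3/2 is in segment 0 (τ=3/2); S_0(τ)=2039/326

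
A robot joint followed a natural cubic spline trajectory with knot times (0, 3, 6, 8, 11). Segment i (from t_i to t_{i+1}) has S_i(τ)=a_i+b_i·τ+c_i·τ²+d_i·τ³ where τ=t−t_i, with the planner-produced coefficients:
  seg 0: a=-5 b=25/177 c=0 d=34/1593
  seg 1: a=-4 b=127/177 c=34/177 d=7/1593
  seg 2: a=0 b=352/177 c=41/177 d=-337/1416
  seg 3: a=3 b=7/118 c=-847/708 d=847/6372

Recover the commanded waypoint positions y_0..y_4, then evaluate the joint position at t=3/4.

y_0 = S_0(0) = a_0 = -5
y_1 = S_1(0) = a_1 = -4
y_2 = S_2(0) = a_2 = 0
y_3 = S_3(0) = a_3 = 3
y_4 = S_3(3) = -4
t_q=3/4 is in segment 0 (τ=3/4); S_0(τ)=-9223/1888

y_0=-5 y_1=-4 y_2=0 y_3=3 y_4=-4
S(3/4) = -9223/1888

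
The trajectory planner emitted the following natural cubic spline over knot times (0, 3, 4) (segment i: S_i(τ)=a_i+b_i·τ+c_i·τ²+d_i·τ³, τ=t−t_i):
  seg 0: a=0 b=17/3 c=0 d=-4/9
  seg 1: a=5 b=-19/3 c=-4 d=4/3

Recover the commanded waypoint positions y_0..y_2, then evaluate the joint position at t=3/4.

y_0=0 y_1=5 y_2=-4
S(3/4) = 65/16

y_0 = S_0(0) = a_0 = 0
y_1 = S_1(0) = a_1 = 5
y_2 = S_1(1) = -4
t_q=3/4 is in segment 0 (τ=3/4); S_0(τ)=65/16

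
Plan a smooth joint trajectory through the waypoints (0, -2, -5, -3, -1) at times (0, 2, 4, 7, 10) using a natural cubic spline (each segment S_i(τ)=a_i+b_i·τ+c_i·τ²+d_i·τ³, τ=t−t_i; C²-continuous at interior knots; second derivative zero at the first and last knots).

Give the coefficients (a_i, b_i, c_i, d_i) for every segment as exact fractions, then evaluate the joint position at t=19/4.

Δ: Δ0=-1, Δ1=-3/2, Δ2=2/3, Δ3=2/3
row 1: diag=8, rhs=-3; c'=1/4, d'=-3/8
row 2: denom=10−2·1/4=19/2; d'=(13−2·-3/8)/(19/2)=55/38
row 3: denom=12−3·6/19=210/19; d'=(0−3·55/38)/(210/19)=-11/28
back: M3=-11/28
back: M2=55/38−6/19·-11/28=11/7
back: M1=-3/8−1/4·11/7=-43/56
M: M0=0, M1=-43/56, M2=11/7, M3=-11/28, M4=0
seg 0: a=0, c=M0/2=0, d=(M1−M0)/(6·2)=-43/672, b=Δ0−h0·(2M0+M1)/6=-125/168
seg 1: a=-2, c=M1/2=-43/112, d=(M2−M1)/(6·2)=131/672, b=Δ1−h1·(2M1+M2)/6=-127/84
seg 2: a=-5, c=M2/2=11/14, d=(M3−M2)/(6·3)=-55/504, b=Δ2−h2·(2M2+M3)/6=-17/24
seg 3: a=-3, c=M3/2=-11/56, d=(M4−M3)/(6·3)=11/504, b=Δ3−h3·(2M3+M4)/6=89/84
t_q=19/4 → seg 2, τ=3/4; S=-5+-17/24·τ+11/14·τ²+-55/504·τ³=-18405/3584

  seg 0: a=0 b=-125/168 c=0 d=-43/672
  seg 1: a=-2 b=-127/84 c=-43/112 d=131/672
  seg 2: a=-5 b=-17/24 c=11/14 d=-55/504
  seg 3: a=-3 b=89/84 c=-11/56 d=11/504
S(19/4) = -18405/3584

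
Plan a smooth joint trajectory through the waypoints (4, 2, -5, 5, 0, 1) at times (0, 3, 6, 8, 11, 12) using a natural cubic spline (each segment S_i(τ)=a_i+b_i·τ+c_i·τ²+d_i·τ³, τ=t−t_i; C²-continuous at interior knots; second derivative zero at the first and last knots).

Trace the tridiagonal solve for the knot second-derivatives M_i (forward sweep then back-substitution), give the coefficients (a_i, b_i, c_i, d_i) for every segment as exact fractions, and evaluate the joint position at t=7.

  seg 0: a=4 b=82/147 c=0 d=-20/147
  seg 1: a=2 b=-458/147 c=-60/49 d=655/1323
  seg 2: a=-5 b=61/21 c=475/147 d=-107/98
  seg 3: a=5 b=401/147 c=-488/147 d=818/1323
  seg 4: a=0 b=-73/147 c=110/49 d=-110/147
S(7) = 13/294

Δ: Δ0=-2/3, Δ1=-7/3, Δ2=5, Δ3=-5/3, Δ4=1
row 1: diag=12, rhs=-10; c'=1/4, d'=-5/6
row 2: denom=10−3·1/4=37/4; d'=(44−3·-5/6)/(37/4)=186/37
row 3: denom=10−2·8/37=354/37; d'=(-40−2·186/37)/(354/37)=-926/177
row 4: denom=8−3·37/118=833/118; d'=(16−3·-926/177)/(833/118)=220/49
back: M4=220/49
back: M3=-926/177−37/118·220/49=-976/147
back: M2=186/37−8/37·-976/147=950/147
back: M1=-5/6−1/4·950/147=-120/49
M: M0=0, M1=-120/49, M2=950/147, M3=-976/147, M4=220/49, M5=0
seg 0: a=4, c=M0/2=0, d=(M1−M0)/(6·3)=-20/147, b=Δ0−h0·(2M0+M1)/6=82/147
seg 1: a=2, c=M1/2=-60/49, d=(M2−M1)/(6·3)=655/1323, b=Δ1−h1·(2M1+M2)/6=-458/147
seg 2: a=-5, c=M2/2=475/147, d=(M3−M2)/(6·2)=-107/98, b=Δ2−h2·(2M2+M3)/6=61/21
seg 3: a=5, c=M3/2=-488/147, d=(M4−M3)/(6·3)=818/1323, b=Δ3−h3·(2M3+M4)/6=401/147
seg 4: a=0, c=M4/2=110/49, d=(M5−M4)/(6·1)=-110/147, b=Δ4−h4·(2M4+M5)/6=-73/147
t_q=7 → seg 2, τ=1; S=-5+61/21·τ+475/147·τ²+-107/98·τ³=13/294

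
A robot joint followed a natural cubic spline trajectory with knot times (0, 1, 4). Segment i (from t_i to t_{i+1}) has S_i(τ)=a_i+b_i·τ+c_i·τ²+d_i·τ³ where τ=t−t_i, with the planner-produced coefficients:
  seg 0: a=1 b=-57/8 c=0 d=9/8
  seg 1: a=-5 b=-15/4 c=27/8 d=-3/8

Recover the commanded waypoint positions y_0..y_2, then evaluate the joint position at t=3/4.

y_0=1 y_1=-5 y_2=4
S(3/4) = -1981/512

y_0 = S_0(0) = a_0 = 1
y_1 = S_1(0) = a_1 = -5
y_2 = S_1(3) = 4
t_q=3/4 is in segment 0 (τ=3/4); S_0(τ)=-1981/512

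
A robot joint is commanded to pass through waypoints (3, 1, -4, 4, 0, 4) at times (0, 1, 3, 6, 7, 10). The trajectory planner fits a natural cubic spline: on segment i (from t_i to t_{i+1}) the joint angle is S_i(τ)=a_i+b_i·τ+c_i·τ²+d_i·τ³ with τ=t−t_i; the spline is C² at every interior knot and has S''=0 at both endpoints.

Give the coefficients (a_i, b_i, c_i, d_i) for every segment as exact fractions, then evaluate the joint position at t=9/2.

  seg 0: a=3 b=-2455/1548 c=0 d=-641/1548
  seg 1: a=1 b=-2189/774 c=-641/516 d=2177/3096
  seg 2: a=-4 b=248/387 c=128/43 d=-2672/3483
  seg 3: a=4 b=-856/387 c=-1520/387 d=92/43
  seg 4: a=0 b=-1412/387 c=964/387 d=-964/3483
S(9/2) = 46/43

Δ: Δ0=-2, Δ1=-5/2, Δ2=8/3, Δ3=-4, Δ4=4/3
row 1: diag=6, rhs=-3; c'=1/3, d'=-1/2
row 2: denom=10−2·1/3=28/3; d'=(31−2·-1/2)/(28/3)=24/7
row 3: denom=8−3·9/28=197/28; d'=(-40−3·24/7)/(197/28)=-1408/197
row 4: denom=8−1·28/197=1548/197; d'=(32−1·-1408/197)/(1548/197)=1928/387
back: M4=1928/387
back: M3=-1408/197−28/197·1928/387=-3040/387
back: M2=24/7−9/28·-3040/387=256/43
back: M1=-1/2−1/3·256/43=-641/258
M: M0=0, M1=-641/258, M2=256/43, M3=-3040/387, M4=1928/387, M5=0
seg 0: a=3, c=M0/2=0, d=(M1−M0)/(6·1)=-641/1548, b=Δ0−h0·(2M0+M1)/6=-2455/1548
seg 1: a=1, c=M1/2=-641/516, d=(M2−M1)/(6·2)=2177/3096, b=Δ1−h1·(2M1+M2)/6=-2189/774
seg 2: a=-4, c=M2/2=128/43, d=(M3−M2)/(6·3)=-2672/3483, b=Δ2−h2·(2M2+M3)/6=248/387
seg 3: a=4, c=M3/2=-1520/387, d=(M4−M3)/(6·1)=92/43, b=Δ3−h3·(2M3+M4)/6=-856/387
seg 4: a=0, c=M4/2=964/387, d=(M5−M4)/(6·3)=-964/3483, b=Δ4−h4·(2M4+M5)/6=-1412/387
t_q=9/2 → seg 2, τ=3/2; S=-4+248/387·τ+128/43·τ²+-2672/3483·τ³=46/43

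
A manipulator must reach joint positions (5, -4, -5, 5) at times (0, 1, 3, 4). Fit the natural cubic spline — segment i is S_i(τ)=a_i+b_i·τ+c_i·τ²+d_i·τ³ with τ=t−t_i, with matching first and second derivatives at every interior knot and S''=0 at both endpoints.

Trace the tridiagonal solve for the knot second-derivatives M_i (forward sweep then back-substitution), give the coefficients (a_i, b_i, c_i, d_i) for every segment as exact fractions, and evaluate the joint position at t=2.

Δ: Δ0=-9, Δ1=-1/2, Δ2=10
row 1: diag=6, rhs=51; c'=1/3, d'=17/2
row 2: denom=6−2·1/3=16/3; d'=(63−2·17/2)/(16/3)=69/8
back: M2=69/8
back: M1=17/2−1/3·69/8=45/8
M: M0=0, M1=45/8, M2=69/8, M3=0
seg 0: a=5, c=M0/2=0, d=(M1−M0)/(6·1)=15/16, b=Δ0−h0·(2M0+M1)/6=-159/16
seg 1: a=-4, c=M1/2=45/16, d=(M2−M1)/(6·2)=1/4, b=Δ1−h1·(2M1+M2)/6=-57/8
seg 2: a=-5, c=M2/2=69/16, d=(M3−M2)/(6·1)=-23/16, b=Δ2−h2·(2M2+M3)/6=57/8
t_q=2 → seg 1, τ=1; S=-4+-57/8·τ+45/16·τ²+1/4·τ³=-129/16

  seg 0: a=5 b=-159/16 c=0 d=15/16
  seg 1: a=-4 b=-57/8 c=45/16 d=1/4
  seg 2: a=-5 b=57/8 c=69/16 d=-23/16
S(2) = -129/16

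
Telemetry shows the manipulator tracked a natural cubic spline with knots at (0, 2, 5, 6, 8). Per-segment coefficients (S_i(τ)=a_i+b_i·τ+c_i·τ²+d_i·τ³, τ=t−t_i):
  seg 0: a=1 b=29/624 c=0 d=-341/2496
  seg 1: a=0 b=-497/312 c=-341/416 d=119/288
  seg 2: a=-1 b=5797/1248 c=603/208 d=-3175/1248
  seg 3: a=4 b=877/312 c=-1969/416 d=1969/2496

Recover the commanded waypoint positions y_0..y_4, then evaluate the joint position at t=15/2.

y_0=1 y_1=0 y_2=-1 y_3=4 y_4=-3
S(15/2) = 1525/6656

y_0 = S_0(0) = a_0 = 1
y_1 = S_1(0) = a_1 = 0
y_2 = S_2(0) = a_2 = -1
y_3 = S_3(0) = a_3 = 4
y_4 = S_3(2) = -3
t_q=15/2 is in segment 3 (τ=3/2); S_3(τ)=1525/6656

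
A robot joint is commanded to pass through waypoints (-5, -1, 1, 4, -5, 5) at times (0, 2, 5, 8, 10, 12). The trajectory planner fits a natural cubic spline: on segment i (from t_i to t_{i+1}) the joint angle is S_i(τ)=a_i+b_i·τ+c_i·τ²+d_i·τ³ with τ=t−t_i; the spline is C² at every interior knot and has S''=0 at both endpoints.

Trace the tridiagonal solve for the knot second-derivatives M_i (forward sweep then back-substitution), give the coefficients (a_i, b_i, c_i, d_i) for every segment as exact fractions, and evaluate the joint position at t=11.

Δ: Δ0=2, Δ1=2/3, Δ2=1, Δ3=-9/2, Δ4=5
row 1: diag=10, rhs=-8; c'=3/10, d'=-4/5
row 2: denom=12−3·3/10=111/10; d'=(2−3·-4/5)/(111/10)=44/111
row 3: denom=10−3·10/37=340/37; d'=(-33−3·44/111)/(340/37)=-253/68
row 4: denom=8−2·37/170=643/85; d'=(57−2·-253/68)/(643/85)=10955/1286
back: M4=10955/1286
back: M3=-253/68−37/170·10955/1286=-7169/1286
back: M2=44/111−10/37·-7169/1286=3671/1929
back: M1=-4/5−3/10·3671/1929=-1763/1286
M: M0=0, M1=-1763/1286, M2=3671/1929, M3=-7169/1286, M4=10955/1286, M5=0
seg 0: a=-5, c=M0/2=0, d=(M1−M0)/(6·2)=-1763/15432, b=Δ0−h0·(2M0+M1)/6=9479/3858
seg 1: a=-1, c=M1/2=-1763/2572, d=(M2−M1)/(6·3)=12631/69444, b=Δ1−h1·(2M1+M2)/6=2095/1929
seg 2: a=1, c=M2/2=3671/3858, d=(M3−M2)/(6·3)=-28849/69444, b=Δ2−h2·(2M2+M3)/6=14539/7716
seg 3: a=4, c=M3/2=-7169/2572, d=(M4−M3)/(6·2)=4531/3858, b=Δ3−h3·(2M3+M4)/6=-6989/1929
seg 4: a=-5, c=M4/2=10955/2572, d=(M5−M4)/(6·2)=-10955/15432, b=Δ4−h4·(2M4+M5)/6=-1310/1929
t_q=11 → seg 4, τ=1; S=-5+-1310/1929·τ+10955/2572·τ²+-10955/15432·τ³=-10955/5144

  seg 0: a=-5 b=9479/3858 c=0 d=-1763/15432
  seg 1: a=-1 b=2095/1929 c=-1763/2572 d=12631/69444
  seg 2: a=1 b=14539/7716 c=3671/3858 d=-28849/69444
  seg 3: a=4 b=-6989/1929 c=-7169/2572 d=4531/3858
  seg 4: a=-5 b=-1310/1929 c=10955/2572 d=-10955/15432
S(11) = -10955/5144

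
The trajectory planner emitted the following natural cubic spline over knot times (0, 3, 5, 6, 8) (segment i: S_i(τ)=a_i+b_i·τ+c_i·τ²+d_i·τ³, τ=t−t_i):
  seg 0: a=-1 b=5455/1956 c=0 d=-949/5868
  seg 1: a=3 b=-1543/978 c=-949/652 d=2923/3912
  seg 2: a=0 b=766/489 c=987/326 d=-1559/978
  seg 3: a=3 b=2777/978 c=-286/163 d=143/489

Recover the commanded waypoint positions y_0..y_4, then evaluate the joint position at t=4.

y_0=-1 y_1=3 y_2=0 y_3=3 y_4=4
S(4) = 931/1304

y_0 = S_0(0) = a_0 = -1
y_1 = S_1(0) = a_1 = 3
y_2 = S_2(0) = a_2 = 0
y_3 = S_3(0) = a_3 = 3
y_4 = S_3(2) = 4
t_q=4 is in segment 1 (τ=1); S_1(τ)=931/1304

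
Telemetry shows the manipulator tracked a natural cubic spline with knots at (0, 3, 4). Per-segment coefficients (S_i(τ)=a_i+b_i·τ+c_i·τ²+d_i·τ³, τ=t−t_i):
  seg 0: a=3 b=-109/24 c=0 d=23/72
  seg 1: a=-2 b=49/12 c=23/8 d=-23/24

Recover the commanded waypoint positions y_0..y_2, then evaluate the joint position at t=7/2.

y_0=3 y_1=-2 y_2=4
S(7/2) = 41/64

y_0 = S_0(0) = a_0 = 3
y_1 = S_1(0) = a_1 = -2
y_2 = S_1(1) = 4
t_q=7/2 is in segment 1 (τ=1/2); S_1(τ)=41/64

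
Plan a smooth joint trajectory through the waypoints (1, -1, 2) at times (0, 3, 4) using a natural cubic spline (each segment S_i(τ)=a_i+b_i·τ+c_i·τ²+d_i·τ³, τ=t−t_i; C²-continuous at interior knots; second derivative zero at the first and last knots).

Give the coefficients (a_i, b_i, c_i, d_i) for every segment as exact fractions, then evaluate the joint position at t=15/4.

Δ: Δ0=-2/3, Δ1=3
row 1: diag=8, rhs=22; c'=1/8, d'=11/4
back: M1=11/4
M: M0=0, M1=11/4, M2=0
seg 0: a=1, c=M0/2=0, d=(M1−M0)/(6·3)=11/72, b=Δ0−h0·(2M0+M1)/6=-49/24
seg 1: a=-1, c=M1/2=11/8, d=(M2−M1)/(6·1)=-11/24, b=Δ1−h1·(2M1+M2)/6=25/12
t_q=15/4 → seg 1, τ=3/4; S=-1+25/12·τ+11/8·τ²+-11/24·τ³=585/512

  seg 0: a=1 b=-49/24 c=0 d=11/72
  seg 1: a=-1 b=25/12 c=11/8 d=-11/24
S(15/4) = 585/512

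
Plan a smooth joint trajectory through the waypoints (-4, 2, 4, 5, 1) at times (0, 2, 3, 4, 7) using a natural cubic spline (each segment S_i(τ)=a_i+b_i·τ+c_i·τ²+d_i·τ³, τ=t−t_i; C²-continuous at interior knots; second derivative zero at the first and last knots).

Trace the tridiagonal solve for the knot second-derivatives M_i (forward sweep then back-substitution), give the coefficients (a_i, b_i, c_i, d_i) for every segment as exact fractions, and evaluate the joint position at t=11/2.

Δ: Δ0=3, Δ1=2, Δ2=1, Δ3=-4/3
row 1: diag=6, rhs=-6; c'=1/6, d'=-1
row 2: denom=4−1·1/6=23/6; d'=(-6−1·-1)/(23/6)=-30/23
row 3: denom=8−1·6/23=178/23; d'=(-14−1·-30/23)/(178/23)=-146/89
back: M3=-146/89
back: M2=-30/23−6/23·-146/89=-78/89
back: M1=-1−1/6·-78/89=-76/89
M: M0=0, M1=-76/89, M2=-78/89, M3=-146/89, M4=0
seg 0: a=-4, c=M0/2=0, d=(M1−M0)/(6·2)=-19/267, b=Δ0−h0·(2M0+M1)/6=877/267
seg 1: a=2, c=M1/2=-38/89, d=(M2−M1)/(6·1)=-1/267, b=Δ1−h1·(2M1+M2)/6=649/267
seg 2: a=4, c=M2/2=-39/89, d=(M3−M2)/(6·1)=-34/267, b=Δ2−h2·(2M2+M3)/6=418/267
seg 3: a=5, c=M3/2=-73/89, d=(M4−M3)/(6·3)=73/801, b=Δ3−h3·(2M3+M4)/6=82/267
t_q=11/2 → seg 3, τ=3/2; S=5+82/267·τ+-73/89·τ²+73/801·τ³=2793/712

  seg 0: a=-4 b=877/267 c=0 d=-19/267
  seg 1: a=2 b=649/267 c=-38/89 d=-1/267
  seg 2: a=4 b=418/267 c=-39/89 d=-34/267
  seg 3: a=5 b=82/267 c=-73/89 d=73/801
S(11/2) = 2793/712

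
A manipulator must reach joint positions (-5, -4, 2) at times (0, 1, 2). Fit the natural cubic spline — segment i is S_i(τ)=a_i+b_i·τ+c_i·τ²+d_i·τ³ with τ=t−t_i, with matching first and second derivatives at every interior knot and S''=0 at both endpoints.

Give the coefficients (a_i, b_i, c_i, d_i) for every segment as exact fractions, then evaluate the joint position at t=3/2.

Δ: Δ0=1, Δ1=6
row 1: diag=4, rhs=30; c'=1/4, d'=15/2
back: M1=15/2
M: M0=0, M1=15/2, M2=0
seg 0: a=-5, c=M0/2=0, d=(M1−M0)/(6·1)=5/4, b=Δ0−h0·(2M0+M1)/6=-1/4
seg 1: a=-4, c=M1/2=15/4, d=(M2−M1)/(6·1)=-5/4, b=Δ1−h1·(2M1+M2)/6=7/2
t_q=3/2 → seg 1, τ=1/2; S=-4+7/2·τ+15/4·τ²+-5/4·τ³=-47/32

  seg 0: a=-5 b=-1/4 c=0 d=5/4
  seg 1: a=-4 b=7/2 c=15/4 d=-5/4
S(3/2) = -47/32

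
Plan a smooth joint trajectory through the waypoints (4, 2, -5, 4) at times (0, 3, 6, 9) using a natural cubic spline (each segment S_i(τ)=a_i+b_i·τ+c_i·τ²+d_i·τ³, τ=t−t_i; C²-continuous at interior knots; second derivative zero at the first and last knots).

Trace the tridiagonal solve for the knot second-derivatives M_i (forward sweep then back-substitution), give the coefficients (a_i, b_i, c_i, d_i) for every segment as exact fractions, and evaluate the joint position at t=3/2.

Δ: Δ0=-2/3, Δ1=-7/3, Δ2=3
row 1: diag=12, rhs=-10; c'=1/4, d'=-5/6
row 2: denom=12−3·1/4=45/4; d'=(32−3·-5/6)/(45/4)=46/15
back: M2=46/15
back: M1=-5/6−1/4·46/15=-8/5
M: M0=0, M1=-8/5, M2=46/15, M3=0
seg 0: a=4, c=M0/2=0, d=(M1−M0)/(6·3)=-4/45, b=Δ0−h0·(2M0+M1)/6=2/15
seg 1: a=2, c=M1/2=-4/5, d=(M2−M1)/(6·3)=7/27, b=Δ1−h1·(2M1+M2)/6=-34/15
seg 2: a=-5, c=M2/2=23/15, d=(M3−M2)/(6·3)=-23/135, b=Δ2−h2·(2M2+M3)/6=-1/15
t_q=3/2 → seg 0, τ=3/2; S=4+2/15·τ+0·τ²+-4/45·τ³=39/10

  seg 0: a=4 b=2/15 c=0 d=-4/45
  seg 1: a=2 b=-34/15 c=-4/5 d=7/27
  seg 2: a=-5 b=-1/15 c=23/15 d=-23/135
S(3/2) = 39/10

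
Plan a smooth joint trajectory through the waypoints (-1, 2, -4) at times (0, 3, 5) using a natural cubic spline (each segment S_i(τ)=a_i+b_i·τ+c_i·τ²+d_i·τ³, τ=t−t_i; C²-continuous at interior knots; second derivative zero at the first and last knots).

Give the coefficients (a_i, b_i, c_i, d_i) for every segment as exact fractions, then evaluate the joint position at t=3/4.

Δ: Δ0=1, Δ1=-3
row 1: diag=10, rhs=-24; c'=1/5, d'=-12/5
back: M1=-12/5
M: M0=0, M1=-12/5, M2=0
seg 0: a=-1, c=M0/2=0, d=(M1−M0)/(6·3)=-2/15, b=Δ0−h0·(2M0+M1)/6=11/5
seg 1: a=2, c=M1/2=-6/5, d=(M2−M1)/(6·2)=1/5, b=Δ1−h1·(2M1+M2)/6=-7/5
t_q=3/4 → seg 0, τ=3/4; S=-1+11/5·τ+0·τ²+-2/15·τ³=19/32

  seg 0: a=-1 b=11/5 c=0 d=-2/15
  seg 1: a=2 b=-7/5 c=-6/5 d=1/5
S(3/4) = 19/32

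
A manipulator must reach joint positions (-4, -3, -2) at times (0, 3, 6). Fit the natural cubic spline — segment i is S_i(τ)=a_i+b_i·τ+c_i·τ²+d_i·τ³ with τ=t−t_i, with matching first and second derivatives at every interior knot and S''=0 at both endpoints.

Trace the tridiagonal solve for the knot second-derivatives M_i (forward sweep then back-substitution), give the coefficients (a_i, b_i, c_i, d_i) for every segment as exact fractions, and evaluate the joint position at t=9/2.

Δ: Δ0=1/3, Δ1=1/3
row 1: diag=12, rhs=0; c'=1/4, d'=0
back: M1=0
M: M0=0, M1=0, M2=0
seg 0: a=-4, c=M0/2=0, d=(M1−M0)/(6·3)=0, b=Δ0−h0·(2M0+M1)/6=1/3
seg 1: a=-3, c=M1/2=0, d=(M2−M1)/(6·3)=0, b=Δ1−h1·(2M1+M2)/6=1/3
t_q=9/2 → seg 1, τ=3/2; S=-3+1/3·τ+0·τ²+0·τ³=-5/2

  seg 0: a=-4 b=1/3 c=0 d=0
  seg 1: a=-3 b=1/3 c=0 d=0
S(9/2) = -5/2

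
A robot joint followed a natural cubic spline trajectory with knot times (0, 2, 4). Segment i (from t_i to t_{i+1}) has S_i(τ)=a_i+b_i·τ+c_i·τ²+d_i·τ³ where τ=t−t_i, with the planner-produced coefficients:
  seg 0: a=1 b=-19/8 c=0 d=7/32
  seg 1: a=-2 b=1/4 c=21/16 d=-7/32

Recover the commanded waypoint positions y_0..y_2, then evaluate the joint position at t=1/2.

y_0=1 y_1=-2 y_2=2
S(1/2) = -41/256

y_0 = S_0(0) = a_0 = 1
y_1 = S_1(0) = a_1 = -2
y_2 = S_1(2) = 2
t_q=1/2 is in segment 0 (τ=1/2); S_0(τ)=-41/256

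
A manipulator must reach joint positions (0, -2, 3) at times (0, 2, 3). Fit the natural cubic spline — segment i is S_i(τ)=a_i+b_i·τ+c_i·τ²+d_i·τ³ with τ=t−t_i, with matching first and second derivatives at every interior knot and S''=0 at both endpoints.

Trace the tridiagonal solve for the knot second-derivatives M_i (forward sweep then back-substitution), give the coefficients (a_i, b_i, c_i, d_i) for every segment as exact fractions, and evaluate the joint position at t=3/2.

  seg 0: a=0 b=-3 c=0 d=1/2
  seg 1: a=-2 b=3 c=3 d=-1
S(3/2) = -45/16

Δ: Δ0=-1, Δ1=5
row 1: diag=6, rhs=36; c'=1/6, d'=6
back: M1=6
M: M0=0, M1=6, M2=0
seg 0: a=0, c=M0/2=0, d=(M1−M0)/(6·2)=1/2, b=Δ0−h0·(2M0+M1)/6=-3
seg 1: a=-2, c=M1/2=3, d=(M2−M1)/(6·1)=-1, b=Δ1−h1·(2M1+M2)/6=3
t_q=3/2 → seg 0, τ=3/2; S=0+-3·τ+0·τ²+1/2·τ³=-45/16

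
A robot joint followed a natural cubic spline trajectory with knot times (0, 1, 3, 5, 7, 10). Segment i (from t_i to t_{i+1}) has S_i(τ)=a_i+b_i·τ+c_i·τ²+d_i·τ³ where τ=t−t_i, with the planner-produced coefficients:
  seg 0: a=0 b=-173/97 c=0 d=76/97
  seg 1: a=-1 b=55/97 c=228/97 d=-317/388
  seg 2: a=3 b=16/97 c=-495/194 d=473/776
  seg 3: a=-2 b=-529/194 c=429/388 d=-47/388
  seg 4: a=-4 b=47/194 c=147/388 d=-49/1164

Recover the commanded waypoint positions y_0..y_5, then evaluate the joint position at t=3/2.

y_0=0 y_1=-1 y_2=3 y_3=-2 y_4=-4 y_5=-1
S(3/2) = -717/3104

y_0 = S_0(0) = a_0 = 0
y_1 = S_1(0) = a_1 = -1
y_2 = S_2(0) = a_2 = 3
y_3 = S_3(0) = a_3 = -2
y_4 = S_4(0) = a_4 = -4
y_5 = S_4(3) = -1
t_q=3/2 is in segment 1 (τ=1/2); S_1(τ)=-717/3104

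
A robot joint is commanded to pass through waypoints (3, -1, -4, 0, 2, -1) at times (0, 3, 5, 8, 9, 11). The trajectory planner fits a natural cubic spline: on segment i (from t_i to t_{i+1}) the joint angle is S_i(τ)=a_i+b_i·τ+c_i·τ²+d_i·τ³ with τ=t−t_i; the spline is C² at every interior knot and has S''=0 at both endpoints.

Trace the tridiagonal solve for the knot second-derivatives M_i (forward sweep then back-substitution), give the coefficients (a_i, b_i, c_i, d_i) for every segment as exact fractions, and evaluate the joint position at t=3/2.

Δ: Δ0=-4/3, Δ1=-3/2, Δ2=4/3, Δ3=2, Δ4=-3/2
row 1: diag=10, rhs=-1; c'=1/5, d'=-1/10
row 2: denom=10−2·1/5=48/5; d'=(17−2·-1/10)/(48/5)=43/24
row 3: denom=8−3·5/16=113/16; d'=(4−3·43/24)/(113/16)=-22/113
row 4: denom=6−1·16/113=662/113; d'=(-21−1·-22/113)/(662/113)=-2351/662
back: M4=-2351/662
back: M3=-22/113−16/113·-2351/662=102/331
back: M2=43/24−5/16·102/331=3367/1986
back: M1=-1/10−1/5·3367/1986=-436/993
M: M0=0, M1=-436/993, M2=3367/1986, M3=102/331, M4=-2351/662, M5=0
seg 0: a=3, c=M0/2=0, d=(M1−M0)/(6·3)=-218/8937, b=Δ0−h0·(2M0+M1)/6=-1106/993
seg 1: a=-1, c=M1/2=-218/993, d=(M2−M1)/(6·2)=471/2648, b=Δ1−h1·(2M1+M2)/6=-1760/993
seg 2: a=-4, c=M2/2=3367/3972, d=(M3−M2)/(6·3)=-2755/35748, b=Δ2−h2·(2M2+M3)/6=-1025/1986
seg 3: a=0, c=M3/2=51/331, d=(M4−M3)/(6·1)=-2555/3972, b=Δ3−h3·(2M3+M4)/6=9887/3972
seg 4: a=2, c=M4/2=-2351/1324, d=(M5−M4)/(6·2)=2351/7944, b=Δ4−h4·(2M4+M5)/6=1723/1986
t_q=3/2 → seg 0, τ=3/2; S=3+-1106/993·τ+0·τ²+-218/8937·τ³=1651/1324

  seg 0: a=3 b=-1106/993 c=0 d=-218/8937
  seg 1: a=-1 b=-1760/993 c=-218/993 d=471/2648
  seg 2: a=-4 b=-1025/1986 c=3367/3972 d=-2755/35748
  seg 3: a=0 b=9887/3972 c=51/331 d=-2555/3972
  seg 4: a=2 b=1723/1986 c=-2351/1324 d=2351/7944
S(3/2) = 1651/1324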